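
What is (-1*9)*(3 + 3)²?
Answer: -324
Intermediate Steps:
(-1*9)*(3 + 3)² = -9*6² = -9*36 = -324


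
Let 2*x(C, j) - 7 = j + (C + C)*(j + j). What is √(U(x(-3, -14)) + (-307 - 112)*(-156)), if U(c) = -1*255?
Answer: √65109 ≈ 255.16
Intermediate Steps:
x(C, j) = 7/2 + j/2 + 2*C*j (x(C, j) = 7/2 + (j + (C + C)*(j + j))/2 = 7/2 + (j + (2*C)*(2*j))/2 = 7/2 + (j + 4*C*j)/2 = 7/2 + (j/2 + 2*C*j) = 7/2 + j/2 + 2*C*j)
U(c) = -255
√(U(x(-3, -14)) + (-307 - 112)*(-156)) = √(-255 + (-307 - 112)*(-156)) = √(-255 - 419*(-156)) = √(-255 + 65364) = √65109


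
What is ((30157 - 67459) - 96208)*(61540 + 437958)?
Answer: -66687977980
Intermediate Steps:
((30157 - 67459) - 96208)*(61540 + 437958) = (-37302 - 96208)*499498 = -133510*499498 = -66687977980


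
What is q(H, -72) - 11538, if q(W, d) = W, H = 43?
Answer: -11495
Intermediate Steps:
q(H, -72) - 11538 = 43 - 11538 = -11495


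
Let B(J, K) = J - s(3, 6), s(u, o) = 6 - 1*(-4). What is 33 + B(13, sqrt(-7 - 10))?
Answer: 36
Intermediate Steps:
s(u, o) = 10 (s(u, o) = 6 + 4 = 10)
B(J, K) = -10 + J (B(J, K) = J - 1*10 = J - 10 = -10 + J)
33 + B(13, sqrt(-7 - 10)) = 33 + (-10 + 13) = 33 + 3 = 36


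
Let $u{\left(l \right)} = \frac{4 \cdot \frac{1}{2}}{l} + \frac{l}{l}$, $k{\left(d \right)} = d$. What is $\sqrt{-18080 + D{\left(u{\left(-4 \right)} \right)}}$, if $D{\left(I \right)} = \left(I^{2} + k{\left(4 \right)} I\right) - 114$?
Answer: $\frac{i \sqrt{72767}}{2} \approx 134.88 i$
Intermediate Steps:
$u{\left(l \right)} = 1 + \frac{2}{l}$ ($u{\left(l \right)} = \frac{4 \cdot \frac{1}{2}}{l} + 1 = \frac{2}{l} + 1 = 1 + \frac{2}{l}$)
$D{\left(I \right)} = -114 + I^{2} + 4 I$ ($D{\left(I \right)} = \left(I^{2} + 4 I\right) - 114 = -114 + I^{2} + 4 I$)
$\sqrt{-18080 + D{\left(u{\left(-4 \right)} \right)}} = \sqrt{-18080 + \left(-114 + \left(\frac{2 - 4}{-4}\right)^{2} + 4 \frac{2 - 4}{-4}\right)} = \sqrt{-18080 + \left(-114 + \left(\left(- \frac{1}{4}\right) \left(-2\right)\right)^{2} + 4 \left(\left(- \frac{1}{4}\right) \left(-2\right)\right)\right)} = \sqrt{-18080 + \left(-114 + \left(\frac{1}{2}\right)^{2} + 4 \cdot \frac{1}{2}\right)} = \sqrt{-18080 + \left(-114 + \frac{1}{4} + 2\right)} = \sqrt{-18080 - \frac{447}{4}} = \sqrt{- \frac{72767}{4}} = \frac{i \sqrt{72767}}{2}$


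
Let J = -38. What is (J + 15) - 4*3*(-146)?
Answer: 1729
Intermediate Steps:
(J + 15) - 4*3*(-146) = (-38 + 15) - 4*3*(-146) = -23 - 12*(-146) = -23 + 1752 = 1729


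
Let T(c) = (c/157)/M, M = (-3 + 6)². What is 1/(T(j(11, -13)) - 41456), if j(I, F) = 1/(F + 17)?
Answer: -5652/234309311 ≈ -2.4122e-5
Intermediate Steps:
M = 9 (M = 3² = 9)
j(I, F) = 1/(17 + F)
T(c) = c/1413 (T(c) = (c/157)/9 = (c*(1/157))*(⅑) = (c/157)*(⅑) = c/1413)
1/(T(j(11, -13)) - 41456) = 1/(1/(1413*(17 - 13)) - 41456) = 1/((1/1413)/4 - 41456) = 1/((1/1413)*(¼) - 41456) = 1/(1/5652 - 41456) = 1/(-234309311/5652) = -5652/234309311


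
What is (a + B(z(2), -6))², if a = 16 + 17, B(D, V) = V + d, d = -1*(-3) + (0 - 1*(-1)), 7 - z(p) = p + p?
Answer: 961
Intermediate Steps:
z(p) = 7 - 2*p (z(p) = 7 - (p + p) = 7 - 2*p)
d = 4 (d = 3 + (0 + 1) = 3 + 1 = 4)
B(D, V) = 4 + V (B(D, V) = V + 4 = 4 + V)
a = 33
(a + B(z(2), -6))² = (33 + (4 - 6))² = (33 - 2)² = 31² = 961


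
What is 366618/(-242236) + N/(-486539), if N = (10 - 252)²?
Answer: -96280132103/58928630602 ≈ -1.6338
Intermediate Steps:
N = 58564 (N = (-242)² = 58564)
366618/(-242236) + N/(-486539) = 366618/(-242236) + 58564/(-486539) = 366618*(-1/242236) + 58564*(-1/486539) = -183309/121118 - 58564/486539 = -96280132103/58928630602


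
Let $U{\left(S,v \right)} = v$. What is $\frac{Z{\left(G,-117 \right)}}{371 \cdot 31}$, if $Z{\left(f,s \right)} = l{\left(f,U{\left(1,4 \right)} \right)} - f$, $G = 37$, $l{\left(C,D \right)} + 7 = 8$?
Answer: $- \frac{36}{11501} \approx -0.0031302$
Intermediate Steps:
$l{\left(C,D \right)} = 1$ ($l{\left(C,D \right)} = -7 + 8 = 1$)
$Z{\left(f,s \right)} = 1 - f$
$\frac{Z{\left(G,-117 \right)}}{371 \cdot 31} = \frac{1 - 37}{371 \cdot 31} = \frac{1 - 37}{11501} = \left(-36\right) \frac{1}{11501} = - \frac{36}{11501}$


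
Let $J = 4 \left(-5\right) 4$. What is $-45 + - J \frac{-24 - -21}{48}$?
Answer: $-50$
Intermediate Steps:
$J = -80$ ($J = \left(-20\right) 4 = -80$)
$-45 + - J \frac{-24 - -21}{48} = -45 + \left(-1\right) \left(-80\right) \frac{-24 - -21}{48} = -45 + 80 \left(-24 + 21\right) \frac{1}{48} = -45 + 80 \left(\left(-3\right) \frac{1}{48}\right) = -45 + 80 \left(- \frac{1}{16}\right) = -45 - 5 = -50$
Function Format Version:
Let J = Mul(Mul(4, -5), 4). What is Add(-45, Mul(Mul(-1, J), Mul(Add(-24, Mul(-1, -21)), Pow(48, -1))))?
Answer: -50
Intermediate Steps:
J = -80 (J = Mul(-20, 4) = -80)
Add(-45, Mul(Mul(-1, J), Mul(Add(-24, Mul(-1, -21)), Pow(48, -1)))) = Add(-45, Mul(Mul(-1, -80), Mul(Add(-24, Mul(-1, -21)), Pow(48, -1)))) = Add(-45, Mul(80, Mul(Add(-24, 21), Rational(1, 48)))) = Add(-45, Mul(80, Mul(-3, Rational(1, 48)))) = Add(-45, Mul(80, Rational(-1, 16))) = Add(-45, -5) = -50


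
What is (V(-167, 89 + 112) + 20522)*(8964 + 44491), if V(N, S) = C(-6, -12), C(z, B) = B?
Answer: 1096362050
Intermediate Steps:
V(N, S) = -12
(V(-167, 89 + 112) + 20522)*(8964 + 44491) = (-12 + 20522)*(8964 + 44491) = 20510*53455 = 1096362050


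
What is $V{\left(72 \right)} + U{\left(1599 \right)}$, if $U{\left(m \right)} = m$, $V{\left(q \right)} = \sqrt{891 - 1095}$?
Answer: $1599 + 2 i \sqrt{51} \approx 1599.0 + 14.283 i$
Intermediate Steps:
$V{\left(q \right)} = 2 i \sqrt{51}$ ($V{\left(q \right)} = \sqrt{-204} = 2 i \sqrt{51}$)
$V{\left(72 \right)} + U{\left(1599 \right)} = 2 i \sqrt{51} + 1599 = 1599 + 2 i \sqrt{51}$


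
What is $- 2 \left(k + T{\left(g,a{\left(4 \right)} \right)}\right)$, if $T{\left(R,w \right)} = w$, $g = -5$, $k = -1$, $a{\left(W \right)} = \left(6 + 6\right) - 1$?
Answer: $-20$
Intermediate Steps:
$a{\left(W \right)} = 11$ ($a{\left(W \right)} = 12 - 1 = 11$)
$- 2 \left(k + T{\left(g,a{\left(4 \right)} \right)}\right) = - 2 \left(-1 + 11\right) = \left(-2\right) 10 = -20$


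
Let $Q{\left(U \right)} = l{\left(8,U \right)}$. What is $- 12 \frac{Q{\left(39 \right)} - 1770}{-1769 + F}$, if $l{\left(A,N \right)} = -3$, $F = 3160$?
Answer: $\frac{21276}{1391} \approx 15.295$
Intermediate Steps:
$Q{\left(U \right)} = -3$
$- 12 \frac{Q{\left(39 \right)} - 1770}{-1769 + F} = - 12 \frac{-3 - 1770}{-1769 + 3160} = - 12 \left(- \frac{1773}{1391}\right) = - 12 \left(\left(-1773\right) \frac{1}{1391}\right) = \left(-12\right) \left(- \frac{1773}{1391}\right) = \frac{21276}{1391}$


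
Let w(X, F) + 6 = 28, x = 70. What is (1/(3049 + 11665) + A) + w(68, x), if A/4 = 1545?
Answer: 91256229/14714 ≈ 6202.0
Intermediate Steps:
w(X, F) = 22 (w(X, F) = -6 + 28 = 22)
A = 6180 (A = 4*1545 = 6180)
(1/(3049 + 11665) + A) + w(68, x) = (1/(3049 + 11665) + 6180) + 22 = (1/14714 + 6180) + 22 = 90932521/14714 + 22 = 91256229/14714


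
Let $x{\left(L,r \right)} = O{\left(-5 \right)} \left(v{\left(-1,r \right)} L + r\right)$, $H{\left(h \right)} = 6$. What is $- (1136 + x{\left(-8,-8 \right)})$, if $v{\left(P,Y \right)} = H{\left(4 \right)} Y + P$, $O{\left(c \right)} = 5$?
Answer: $-3056$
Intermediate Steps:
$v{\left(P,Y \right)} = P + 6 Y$ ($v{\left(P,Y \right)} = 6 Y + P = P + 6 Y$)
$x{\left(L,r \right)} = 5 r + 5 L \left(-1 + 6 r\right)$ ($x{\left(L,r \right)} = 5 \left(\left(-1 + 6 r\right) L + r\right) = 5 \left(L \left(-1 + 6 r\right) + r\right) = 5 \left(r + L \left(-1 + 6 r\right)\right) = 5 r + 5 L \left(-1 + 6 r\right)$)
$- (1136 + x{\left(-8,-8 \right)}) = - (1136 + \left(5 \left(-8\right) + 5 \left(-8\right) \left(-1 + 6 \left(-8\right)\right)\right)) = - (1136 - \left(40 + 40 \left(-1 - 48\right)\right)) = - (1136 - \left(40 + 40 \left(-49\right)\right)) = - (1136 + \left(-40 + 1960\right)) = - (1136 + 1920) = \left(-1\right) 3056 = -3056$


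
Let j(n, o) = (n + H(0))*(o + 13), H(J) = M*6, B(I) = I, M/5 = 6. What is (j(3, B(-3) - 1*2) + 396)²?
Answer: 3459600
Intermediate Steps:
M = 30 (M = 5*6 = 30)
H(J) = 180 (H(J) = 30*6 = 180)
j(n, o) = (13 + o)*(180 + n) (j(n, o) = (n + 180)*(o + 13) = (180 + n)*(13 + o) = (13 + o)*(180 + n))
(j(3, B(-3) - 1*2) + 396)² = ((2340 + 13*3 + 180*(-3 - 1*2) + 3*(-3 - 1*2)) + 396)² = ((2340 + 39 + 180*(-3 - 2) + 3*(-3 - 2)) + 396)² = ((2340 + 39 + 180*(-5) + 3*(-5)) + 396)² = ((2340 + 39 - 900 - 15) + 396)² = (1464 + 396)² = 1860² = 3459600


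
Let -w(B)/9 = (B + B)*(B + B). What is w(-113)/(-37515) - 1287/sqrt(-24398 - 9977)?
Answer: 153228/12505 + 117*I*sqrt(55)/125 ≈ 12.253 + 6.9416*I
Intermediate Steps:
w(B) = -36*B**2 (w(B) = -9*(B + B)*(B + B) = -9*2*B*2*B = -36*B**2)
w(-113)/(-37515) - 1287/sqrt(-24398 - 9977) = -36*(-113)**2/(-37515) - 1287/sqrt(-24398 - 9977) = -36*12769*(-1/37515) - 1287*(-I*sqrt(55)/1375) = -459684*(-1/37515) - 1287*(-I*sqrt(55)/1375) = 153228/12505 - (-117)*I*sqrt(55)/125 = 153228/12505 + 117*I*sqrt(55)/125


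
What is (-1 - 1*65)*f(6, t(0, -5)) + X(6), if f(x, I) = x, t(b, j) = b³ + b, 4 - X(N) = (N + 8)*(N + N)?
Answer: -560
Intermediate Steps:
X(N) = 4 - 2*N*(8 + N) (X(N) = 4 - (N + 8)*(N + N) = 4 - (8 + N)*2*N = 4 - 2*N*(8 + N))
t(b, j) = b + b³
(-1 - 1*65)*f(6, t(0, -5)) + X(6) = (-1 - 1*65)*6 + (4 - 16*6 - 2*6²) = (-1 - 65)*6 + (4 - 96 - 2*36) = -66*6 + (4 - 96 - 72) = -396 - 164 = -560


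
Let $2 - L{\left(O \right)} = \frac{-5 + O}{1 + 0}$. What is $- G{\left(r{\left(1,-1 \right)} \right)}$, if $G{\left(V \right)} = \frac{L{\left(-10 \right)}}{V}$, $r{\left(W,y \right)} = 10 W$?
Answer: $- \frac{17}{10} \approx -1.7$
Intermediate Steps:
$L{\left(O \right)} = 7 - O$ ($L{\left(O \right)} = 2 - \frac{-5 + O}{1 + 0} = 2 - \frac{-5 + O}{1} = 2 - \left(-5 + O\right) 1 = 2 - \left(-5 + O\right) = 7 - O$)
$G{\left(V \right)} = \frac{17}{V}$ ($G{\left(V \right)} = \frac{7 - -10}{V} = \frac{7 + 10}{V} = \frac{17}{V}$)
$- G{\left(r{\left(1,-1 \right)} \right)} = - \frac{17}{10 \cdot 1} = - \frac{17}{10}$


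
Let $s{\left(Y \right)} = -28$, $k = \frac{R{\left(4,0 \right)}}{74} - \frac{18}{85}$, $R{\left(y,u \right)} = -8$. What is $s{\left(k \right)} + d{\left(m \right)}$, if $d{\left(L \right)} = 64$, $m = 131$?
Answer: $36$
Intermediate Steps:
$k = - \frac{1006}{3145}$ ($k = - \frac{8}{74} - \frac{18}{85} = \left(-8\right) \frac{1}{74} - \frac{18}{85} = - \frac{4}{37} - \frac{18}{85} = - \frac{1006}{3145} \approx -0.31987$)
$s{\left(k \right)} + d{\left(m \right)} = -28 + 64 = 36$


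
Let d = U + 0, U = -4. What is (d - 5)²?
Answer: 81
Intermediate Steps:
d = -4 (d = -4 + 0 = -4)
(d - 5)² = (-4 - 5)² = (-9)² = 81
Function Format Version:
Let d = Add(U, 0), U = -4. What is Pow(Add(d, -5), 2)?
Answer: 81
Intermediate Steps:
d = -4 (d = Add(-4, 0) = -4)
Pow(Add(d, -5), 2) = Pow(Add(-4, -5), 2) = Pow(-9, 2) = 81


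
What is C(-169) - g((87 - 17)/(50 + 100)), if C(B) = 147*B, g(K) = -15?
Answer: -24828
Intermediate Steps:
C(-169) - g((87 - 17)/(50 + 100)) = 147*(-169) - 1*(-15) = -24843 + 15 = -24828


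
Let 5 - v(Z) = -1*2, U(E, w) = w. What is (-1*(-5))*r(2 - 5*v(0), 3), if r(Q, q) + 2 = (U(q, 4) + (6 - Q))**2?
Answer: 9235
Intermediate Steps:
v(Z) = 7 (v(Z) = 5 - (-1)*2 = 5 - 1*(-2) = 5 + 2 = 7)
r(Q, q) = -2 + (10 - Q)**2 (r(Q, q) = -2 + (4 + (6 - Q))**2 = -2 + (10 - Q)**2)
(-1*(-5))*r(2 - 5*v(0), 3) = (-1*(-5))*(-2 + (10 - (2 - 5*7))**2) = 5*(-2 + (10 - (2 - 35))**2) = 5*(-2 + (10 - 1*(-33))**2) = 5*(-2 + (10 + 33)**2) = 5*(-2 + 43**2) = 5*(-2 + 1849) = 5*1847 = 9235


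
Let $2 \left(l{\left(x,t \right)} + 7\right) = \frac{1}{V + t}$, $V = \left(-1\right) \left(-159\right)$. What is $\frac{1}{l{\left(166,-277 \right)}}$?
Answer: $- \frac{236}{1653} \approx -0.14277$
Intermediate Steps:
$V = 159$
$l{\left(x,t \right)} = -7 + \frac{1}{2 \left(159 + t\right)}$
$\frac{1}{l{\left(166,-277 \right)}} = \frac{1}{\frac{1}{2} \frac{1}{159 - 277} \left(-2225 - -3878\right)} = \frac{1}{\frac{1}{2} \frac{1}{-118} \left(-2225 + 3878\right)} = \frac{1}{\frac{1}{2} \left(- \frac{1}{118}\right) 1653} = \frac{1}{- \frac{1653}{236}} = - \frac{236}{1653}$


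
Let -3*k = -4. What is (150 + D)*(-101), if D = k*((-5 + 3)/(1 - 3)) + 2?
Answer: -46460/3 ≈ -15487.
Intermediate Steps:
k = 4/3 (k = -⅓*(-4) = 4/3 ≈ 1.3333)
D = 10/3 (D = 4*((-5 + 3)/(1 - 3))/3 + 2 = 4*(-2/(-2))/3 + 2 = 4*(-2*(-½))/3 + 2 = (4/3)*1 + 2 = 4/3 + 2 = 10/3 ≈ 3.3333)
(150 + D)*(-101) = (150 + 10/3)*(-101) = (460/3)*(-101) = -46460/3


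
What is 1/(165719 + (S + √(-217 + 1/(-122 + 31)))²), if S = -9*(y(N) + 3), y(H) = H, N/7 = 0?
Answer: 91*I/(108*(√449267 + 140065*I)) ≈ 6.0156e-6 + 2.8787e-8*I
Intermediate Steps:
N = 0 (N = 7*0 = 0)
S = -27 (S = -9*(0 + 3) = -9*3 = -27)
1/(165719 + (S + √(-217 + 1/(-122 + 31)))²) = 1/(165719 + (-27 + √(-217 + 1/(-122 + 31)))²) = 1/(165719 + (-27 + √(-217 + 1/(-91)))²) = 1/(165719 + (-27 + √(-217 - 1/91))²) = 1/(165719 + (-27 + √(-19748/91))²) = 1/(165719 + (-27 + 2*I*√449267/91)²)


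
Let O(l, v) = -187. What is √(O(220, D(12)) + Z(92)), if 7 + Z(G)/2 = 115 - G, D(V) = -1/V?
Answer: I*√155 ≈ 12.45*I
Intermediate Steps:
Z(G) = 216 - 2*G (Z(G) = -14 + 2*(115 - G) = -14 + (230 - 2*G) = 216 - 2*G)
√(O(220, D(12)) + Z(92)) = √(-187 + (216 - 2*92)) = √(-187 + (216 - 184)) = √(-187 + 32) = √(-155) = I*√155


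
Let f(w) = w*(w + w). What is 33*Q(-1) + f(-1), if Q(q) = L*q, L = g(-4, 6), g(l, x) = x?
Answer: -196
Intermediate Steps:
L = 6
f(w) = 2*w² (f(w) = w*(2*w) = 2*w²)
Q(q) = 6*q
33*Q(-1) + f(-1) = 33*(6*(-1)) + 2*(-1)² = 33*(-6) + 2*1 = -198 + 2 = -196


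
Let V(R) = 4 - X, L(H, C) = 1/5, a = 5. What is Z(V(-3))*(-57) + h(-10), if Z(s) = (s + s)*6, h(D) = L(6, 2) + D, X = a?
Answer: 3371/5 ≈ 674.20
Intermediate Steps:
X = 5
L(H, C) = 1/5 (L(H, C) = 1*(1/5) = 1/5)
h(D) = 1/5 + D
V(R) = -1 (V(R) = 4 - 1*5 = 4 - 5 = -1)
Z(s) = 12*s (Z(s) = (2*s)*6 = 12*s)
Z(V(-3))*(-57) + h(-10) = (12*(-1))*(-57) + (1/5 - 10) = -12*(-57) - 49/5 = 684 - 49/5 = 3371/5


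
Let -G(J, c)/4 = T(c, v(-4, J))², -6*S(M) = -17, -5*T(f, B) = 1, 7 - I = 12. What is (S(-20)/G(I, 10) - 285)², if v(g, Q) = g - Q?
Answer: 52780225/576 ≈ 91632.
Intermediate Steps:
I = -5 (I = 7 - 1*12 = 7 - 12 = -5)
T(f, B) = -⅕ (T(f, B) = -⅕*1 = -⅕)
S(M) = 17/6 (S(M) = -⅙*(-17) = 17/6)
G(J, c) = -4/25 (G(J, c) = -4*(-⅕)² = -4*1/25 = -4/25)
(S(-20)/G(I, 10) - 285)² = (17/(6*(-4/25)) - 285)² = ((17/6)*(-25/4) - 285)² = (-425/24 - 285)² = (-7265/24)² = 52780225/576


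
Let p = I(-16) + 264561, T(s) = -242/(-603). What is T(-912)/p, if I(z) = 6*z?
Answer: 242/159472395 ≈ 1.5175e-6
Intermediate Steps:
T(s) = 242/603 (T(s) = -242*(-1/603) = 242/603)
p = 264465 (p = 6*(-16) + 264561 = -96 + 264561 = 264465)
T(-912)/p = (242/603)/264465 = (242/603)*(1/264465) = 242/159472395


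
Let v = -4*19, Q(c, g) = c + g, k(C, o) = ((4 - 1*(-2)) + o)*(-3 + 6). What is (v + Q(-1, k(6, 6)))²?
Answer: 1681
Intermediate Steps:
k(C, o) = 18 + 3*o (k(C, o) = ((4 + 2) + o)*3 = (6 + o)*3 = 18 + 3*o)
v = -76
(v + Q(-1, k(6, 6)))² = (-76 + (-1 + (18 + 3*6)))² = (-76 + (-1 + (18 + 18)))² = (-76 + (-1 + 36))² = (-76 + 35)² = (-41)² = 1681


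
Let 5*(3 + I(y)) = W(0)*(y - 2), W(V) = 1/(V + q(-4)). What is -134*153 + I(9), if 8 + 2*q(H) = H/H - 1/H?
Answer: -2768231/135 ≈ -20505.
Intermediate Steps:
q(H) = -7/2 - 1/(2*H) (q(H) = -4 + (H/H - 1/H)/2 = -4 + (1 - 1/H)/2 = -4 + (1/2 - 1/(2*H)) = -7/2 - 1/(2*H))
W(V) = 1/(-27/8 + V) (W(V) = 1/(V + (1/2)*(-1 - 7*(-4))/(-4)) = 1/(V + (1/2)*(-1/4)*(-1 + 28)) = 1/(V + (1/2)*(-1/4)*27) = 1/(V - 27/8) = 1/(-27/8 + V))
I(y) = -389/135 - 8*y/135 (I(y) = -3 + ((8/(-27 + 8*0))*(y - 2))/5 = -3 + ((8/(-27 + 0))*(-2 + y))/5 = -3 + ((8/(-27))*(-2 + y))/5 = -3 + ((8*(-1/27))*(-2 + y))/5 = -3 + (-8*(-2 + y)/27)/5 = -3 + (16/27 - 8*y/27)/5 = -3 + (16/135 - 8*y/135) = -389/135 - 8*y/135)
-134*153 + I(9) = -134*153 + (-389/135 - 8/135*9) = -20502 + (-389/135 - 8/15) = -20502 - 461/135 = -2768231/135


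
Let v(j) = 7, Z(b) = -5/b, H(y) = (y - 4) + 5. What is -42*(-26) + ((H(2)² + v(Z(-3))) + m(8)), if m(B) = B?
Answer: 1116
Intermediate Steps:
H(y) = 1 + y (H(y) = (-4 + y) + 5 = 1 + y)
-42*(-26) + ((H(2)² + v(Z(-3))) + m(8)) = -42*(-26) + (((1 + 2)² + 7) + 8) = 1092 + ((3² + 7) + 8) = 1092 + ((9 + 7) + 8) = 1092 + (16 + 8) = 1092 + 24 = 1116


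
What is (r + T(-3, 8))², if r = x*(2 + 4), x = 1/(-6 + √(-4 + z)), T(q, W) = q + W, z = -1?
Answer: (240*√5 + 451*I)/(12*√5 + 31*I) ≈ 16.883 - 2.6976*I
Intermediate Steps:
T(q, W) = W + q
x = 1/(-6 + I*√5) (x = 1/(-6 + √(-4 - 1)) = 1/(-6 + √(-5)) = 1/(-6 + I*√5) ≈ -0.14634 - 0.054538*I)
r = -36/41 - 6*I*√5/41 (r = (-6/41 - I*√5/41)*(2 + 4) = (-6/41 - I*√5/41)*6 = -36/41 - 6*I*√5/41 ≈ -0.87805 - 0.32723*I)
(r + T(-3, 8))² = ((-36/41 - 6*I*√5/41) + (8 - 3))² = ((-36/41 - 6*I*√5/41) + 5)² = (169/41 - 6*I*√5/41)²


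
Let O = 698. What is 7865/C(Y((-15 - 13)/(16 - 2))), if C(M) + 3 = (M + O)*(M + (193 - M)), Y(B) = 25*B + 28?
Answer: 1573/26093 ≈ 0.060284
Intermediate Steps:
Y(B) = 28 + 25*B
C(M) = 134711 + 193*M (C(M) = -3 + (M + 698)*(M + (193 - M)) = -3 + (698 + M)*193 = -3 + (134714 + 193*M) = 134711 + 193*M)
7865/C(Y((-15 - 13)/(16 - 2))) = 7865/(134711 + 193*(28 + 25*((-15 - 13)/(16 - 2)))) = 7865/(134711 + 193*(28 + 25*(-28/14))) = 7865/(134711 + 193*(28 + 25*(-28*1/14))) = 7865/(134711 + 193*(28 + 25*(-2))) = 7865/(134711 + 193*(28 - 50)) = 7865/(134711 + 193*(-22)) = 7865/(134711 - 4246) = 7865/130465 = 7865*(1/130465) = 1573/26093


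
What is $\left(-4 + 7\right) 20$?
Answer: $60$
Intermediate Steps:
$\left(-4 + 7\right) 20 = 3 \cdot 20 = 60$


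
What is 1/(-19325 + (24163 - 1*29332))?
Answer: -1/24494 ≈ -4.0826e-5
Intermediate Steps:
1/(-19325 + (24163 - 1*29332)) = 1/(-19325 + (24163 - 29332)) = 1/(-19325 - 5169) = 1/(-24494) = -1/24494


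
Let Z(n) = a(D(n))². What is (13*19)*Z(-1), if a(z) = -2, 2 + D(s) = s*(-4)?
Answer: 988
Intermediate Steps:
D(s) = -2 - 4*s (D(s) = -2 + s*(-4) = -2 - 4*s)
Z(n) = 4 (Z(n) = (-2)² = 4)
(13*19)*Z(-1) = (13*19)*4 = 247*4 = 988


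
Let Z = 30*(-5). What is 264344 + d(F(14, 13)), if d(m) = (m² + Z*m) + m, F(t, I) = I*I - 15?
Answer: 265114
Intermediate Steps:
Z = -150
F(t, I) = -15 + I² (F(t, I) = I² - 15 = -15 + I²)
d(m) = m² - 149*m (d(m) = (m² - 150*m) + m = m² - 149*m)
264344 + d(F(14, 13)) = 264344 + (-15 + 13²)*(-149 + (-15 + 13²)) = 264344 + (-15 + 169)*(-149 + (-15 + 169)) = 264344 + 154*(-149 + 154) = 264344 + 154*5 = 264344 + 770 = 265114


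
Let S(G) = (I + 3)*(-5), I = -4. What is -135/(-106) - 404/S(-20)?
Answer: -42149/530 ≈ -79.526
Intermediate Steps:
S(G) = 5 (S(G) = (-4 + 3)*(-5) = -1*(-5) = 5)
-135/(-106) - 404/S(-20) = -135/(-106) - 404/5 = -135*(-1/106) - 404*1/5 = 135/106 - 404/5 = -42149/530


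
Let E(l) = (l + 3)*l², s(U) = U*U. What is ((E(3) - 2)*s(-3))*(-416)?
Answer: -194688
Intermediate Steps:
s(U) = U²
E(l) = l²*(3 + l) (E(l) = (3 + l)*l² = l²*(3 + l))
((E(3) - 2)*s(-3))*(-416) = ((3²*(3 + 3) - 2)*(-3)²)*(-416) = ((9*6 - 2)*9)*(-416) = ((54 - 2)*9)*(-416) = (52*9)*(-416) = 468*(-416) = -194688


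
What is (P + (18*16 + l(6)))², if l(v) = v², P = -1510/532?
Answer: 7298114041/70756 ≈ 1.0314e+5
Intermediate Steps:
P = -755/266 (P = -1510*1/532 = -755/266 ≈ -2.8383)
(P + (18*16 + l(6)))² = (-755/266 + (18*16 + 6²))² = (-755/266 + (288 + 36))² = (-755/266 + 324)² = (85429/266)² = 7298114041/70756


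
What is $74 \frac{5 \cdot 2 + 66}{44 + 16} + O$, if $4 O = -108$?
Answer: $\frac{1001}{15} \approx 66.733$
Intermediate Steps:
$O = -27$ ($O = \frac{1}{4} \left(-108\right) = -27$)
$74 \frac{5 \cdot 2 + 66}{44 + 16} + O = 74 \frac{5 \cdot 2 + 66}{44 + 16} - 27 = 74 \frac{10 + 66}{60} - 27 = 74 \cdot 76 \cdot \frac{1}{60} - 27 = 74 \cdot \frac{19}{15} - 27 = \frac{1406}{15} - 27 = \frac{1001}{15}$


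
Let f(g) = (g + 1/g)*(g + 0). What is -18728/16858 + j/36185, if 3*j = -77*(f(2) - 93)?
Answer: -959394116/915010095 ≈ -1.0485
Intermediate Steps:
f(g) = g*(g + 1/g) (f(g) = (g + 1/g)*g = g*(g + 1/g))
j = 6776/3 (j = (-77*((1 + 2²) - 93))/3 = (-77*((1 + 4) - 93))/3 = (-77*(5 - 93))/3 = (-77*(-88))/3 = (⅓)*6776 = 6776/3 ≈ 2258.7)
-18728/16858 + j/36185 = -18728/16858 + (6776/3)/36185 = -18728*1/16858 + (6776/3)*(1/36185) = -9364/8429 + 6776/108555 = -959394116/915010095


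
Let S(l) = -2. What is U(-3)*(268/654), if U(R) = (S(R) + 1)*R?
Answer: 134/109 ≈ 1.2294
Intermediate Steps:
U(R) = -R (U(R) = (-2 + 1)*R = -R)
U(-3)*(268/654) = (-1*(-3))*(268/654) = 3*(268*(1/654)) = 3*(134/327) = 134/109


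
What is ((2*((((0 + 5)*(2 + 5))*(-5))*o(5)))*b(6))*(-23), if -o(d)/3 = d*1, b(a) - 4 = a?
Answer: -1207500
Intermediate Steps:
b(a) = 4 + a
o(d) = -3*d
((2*((((0 + 5)*(2 + 5))*(-5))*o(5)))*b(6))*(-23) = ((2*((((0 + 5)*(2 + 5))*(-5))*(-3*5)))*(4 + 6))*(-23) = ((2*(((5*7)*(-5))*(-15)))*10)*(-23) = ((2*((35*(-5))*(-15)))*10)*(-23) = ((2*(-175*(-15)))*10)*(-23) = ((2*2625)*10)*(-23) = (5250*10)*(-23) = 52500*(-23) = -1207500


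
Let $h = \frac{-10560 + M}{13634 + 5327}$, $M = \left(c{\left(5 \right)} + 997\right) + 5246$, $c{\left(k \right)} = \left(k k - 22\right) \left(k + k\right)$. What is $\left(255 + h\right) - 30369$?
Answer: $- \frac{570995841}{18961} \approx -30114.0$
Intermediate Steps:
$c{\left(k \right)} = 2 k \left(-22 + k^{2}\right)$ ($c{\left(k \right)} = \left(k^{2} - 22\right) 2 k = \left(-22 + k^{2}\right) 2 k = 2 k \left(-22 + k^{2}\right)$)
$M = 6273$ ($M = \left(2 \cdot 5 \left(-22 + 5^{2}\right) + 997\right) + 5246 = \left(2 \cdot 5 \left(-22 + 25\right) + 997\right) + 5246 = \left(2 \cdot 5 \cdot 3 + 997\right) + 5246 = \left(30 + 997\right) + 5246 = 1027 + 5246 = 6273$)
$h = - \frac{4287}{18961}$ ($h = \frac{-10560 + 6273}{13634 + 5327} = - \frac{4287}{18961} \approx -0.2261$)
$\left(255 + h\right) - 30369 = \left(255 - \frac{4287}{18961}\right) - 30369 = \frac{4830768}{18961} - 30369 = - \frac{570995841}{18961}$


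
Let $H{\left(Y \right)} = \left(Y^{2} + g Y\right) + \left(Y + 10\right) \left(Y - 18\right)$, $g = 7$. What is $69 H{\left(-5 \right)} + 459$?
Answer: $-8166$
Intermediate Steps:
$H{\left(Y \right)} = Y^{2} + 7 Y + \left(-18 + Y\right) \left(10 + Y\right)$ ($H{\left(Y \right)} = \left(Y^{2} + 7 Y\right) + \left(Y + 10\right) \left(Y - 18\right) = \left(Y^{2} + 7 Y\right) + \left(10 + Y\right) \left(-18 + Y\right) = \left(Y^{2} + 7 Y\right) + \left(-18 + Y\right) \left(10 + Y\right) = Y^{2} + 7 Y + \left(-18 + Y\right) \left(10 + Y\right)$)
$69 H{\left(-5 \right)} + 459 = 69 \left(-180 - -5 + 2 \left(-5\right)^{2}\right) + 459 = 69 \left(-180 + 5 + 2 \cdot 25\right) + 459 = 69 \left(-180 + 5 + 50\right) + 459 = 69 \left(-125\right) + 459 = -8625 + 459 = -8166$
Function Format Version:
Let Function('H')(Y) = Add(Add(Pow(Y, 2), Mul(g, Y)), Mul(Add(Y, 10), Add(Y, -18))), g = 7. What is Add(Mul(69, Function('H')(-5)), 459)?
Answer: -8166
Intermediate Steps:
Function('H')(Y) = Add(Pow(Y, 2), Mul(7, Y), Mul(Add(-18, Y), Add(10, Y))) (Function('H')(Y) = Add(Add(Pow(Y, 2), Mul(7, Y)), Mul(Add(Y, 10), Add(Y, -18))) = Add(Add(Pow(Y, 2), Mul(7, Y)), Mul(Add(10, Y), Add(-18, Y))) = Add(Add(Pow(Y, 2), Mul(7, Y)), Mul(Add(-18, Y), Add(10, Y))) = Add(Pow(Y, 2), Mul(7, Y), Mul(Add(-18, Y), Add(10, Y))))
Add(Mul(69, Function('H')(-5)), 459) = Add(Mul(69, Add(-180, Mul(-1, -5), Mul(2, Pow(-5, 2)))), 459) = Add(Mul(69, Add(-180, 5, Mul(2, 25))), 459) = Add(Mul(69, Add(-180, 5, 50)), 459) = Add(Mul(69, -125), 459) = Add(-8625, 459) = -8166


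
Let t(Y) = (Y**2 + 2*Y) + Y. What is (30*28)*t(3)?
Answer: 15120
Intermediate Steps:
t(Y) = Y**2 + 3*Y
(30*28)*t(3) = (30*28)*(3*(3 + 3)) = 840*(3*6) = 840*18 = 15120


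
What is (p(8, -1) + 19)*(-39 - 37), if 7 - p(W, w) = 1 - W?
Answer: -2508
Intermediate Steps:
p(W, w) = 6 + W (p(W, w) = 7 - (1 - W) = 7 + (-1 + W) = 6 + W)
(p(8, -1) + 19)*(-39 - 37) = ((6 + 8) + 19)*(-39 - 37) = (14 + 19)*(-76) = 33*(-76) = -2508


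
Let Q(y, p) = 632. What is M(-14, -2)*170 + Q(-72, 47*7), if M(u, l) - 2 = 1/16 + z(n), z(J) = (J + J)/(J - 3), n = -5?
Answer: 9561/8 ≈ 1195.1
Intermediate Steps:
z(J) = 2*J/(-3 + J) (z(J) = (2*J)/(-3 + J) = 2*J/(-3 + J))
M(u, l) = 53/16 (M(u, l) = 2 + (1/16 + 2*(-5)/(-3 - 5)) = 2 + (1/16 + 2*(-5)/(-8)) = 2 + (1/16 + 2*(-5)*(-1/8)) = 2 + (1/16 + 5/4) = 2 + 21/16 = 53/16)
M(-14, -2)*170 + Q(-72, 47*7) = (53/16)*170 + 632 = 4505/8 + 632 = 9561/8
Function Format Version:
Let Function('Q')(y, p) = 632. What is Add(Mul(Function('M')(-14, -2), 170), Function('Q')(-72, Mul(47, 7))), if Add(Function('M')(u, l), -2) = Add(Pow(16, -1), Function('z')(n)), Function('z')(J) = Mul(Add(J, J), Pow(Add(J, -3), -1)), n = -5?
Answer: Rational(9561, 8) ≈ 1195.1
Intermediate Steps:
Function('z')(J) = Mul(2, J, Pow(Add(-3, J), -1)) (Function('z')(J) = Mul(Mul(2, J), Pow(Add(-3, J), -1)) = Mul(2, J, Pow(Add(-3, J), -1)))
Function('M')(u, l) = Rational(53, 16) (Function('M')(u, l) = Add(2, Add(Pow(16, -1), Mul(2, -5, Pow(Add(-3, -5), -1)))) = Add(2, Add(Rational(1, 16), Mul(2, -5, Pow(-8, -1)))) = Add(2, Add(Rational(1, 16), Mul(2, -5, Rational(-1, 8)))) = Add(2, Add(Rational(1, 16), Rational(5, 4))) = Add(2, Rational(21, 16)) = Rational(53, 16))
Add(Mul(Function('M')(-14, -2), 170), Function('Q')(-72, Mul(47, 7))) = Add(Mul(Rational(53, 16), 170), 632) = Add(Rational(4505, 8), 632) = Rational(9561, 8)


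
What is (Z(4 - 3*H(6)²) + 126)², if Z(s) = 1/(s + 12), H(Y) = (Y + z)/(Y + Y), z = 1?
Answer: 8215972164/516961 ≈ 15893.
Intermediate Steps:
H(Y) = (1 + Y)/(2*Y) (H(Y) = (Y + 1)/(Y + Y) = (1 + Y)/((2*Y)) = (1 + Y)*(1/(2*Y)) = (1 + Y)/(2*Y))
Z(s) = 1/(12 + s)
(Z(4 - 3*H(6)²) + 126)² = (1/(12 + (4 - 3*(1 + 6)²/144)) + 126)² = (1/(12 + (4 - 3*((½)*(⅙)*7)²)) + 126)² = (1/(12 + (4 - 3*(7/12)²)) + 126)² = (1/(12 + (4 - 3*49/144)) + 126)² = (1/(12 + (4 - 49/48)) + 126)² = (1/(12 + 143/48) + 126)² = (1/(719/48) + 126)² = (48/719 + 126)² = (90642/719)² = 8215972164/516961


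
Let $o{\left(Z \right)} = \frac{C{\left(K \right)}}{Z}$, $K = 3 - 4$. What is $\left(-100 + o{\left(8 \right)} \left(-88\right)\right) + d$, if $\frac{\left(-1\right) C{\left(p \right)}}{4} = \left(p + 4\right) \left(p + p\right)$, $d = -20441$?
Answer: $-20805$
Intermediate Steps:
$K = -1$
$C{\left(p \right)} = - 8 p \left(4 + p\right)$ ($C{\left(p \right)} = - 4 \left(p + 4\right) \left(p + p\right) = - 4 \left(4 + p\right) 2 p = - 4 \cdot 2 p \left(4 + p\right) = - 8 p \left(4 + p\right)$)
$o{\left(Z \right)} = \frac{24}{Z}$ ($o{\left(Z \right)} = \frac{\left(-8\right) \left(-1\right) \left(4 - 1\right)}{Z} = \frac{\left(-8\right) \left(-1\right) 3}{Z} = \frac{24}{Z}$)
$\left(-100 + o{\left(8 \right)} \left(-88\right)\right) + d = \left(-100 + \frac{24}{8} \left(-88\right)\right) - 20441 = \left(-100 + 24 \cdot \frac{1}{8} \left(-88\right)\right) - 20441 = \left(-100 + 3 \left(-88\right)\right) - 20441 = \left(-100 - 264\right) - 20441 = -364 - 20441 = -20805$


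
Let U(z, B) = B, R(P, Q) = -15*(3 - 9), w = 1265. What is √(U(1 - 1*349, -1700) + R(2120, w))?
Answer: I*√1610 ≈ 40.125*I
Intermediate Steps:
R(P, Q) = 90 (R(P, Q) = -15*(-6) = 90)
√(U(1 - 1*349, -1700) + R(2120, w)) = √(-1700 + 90) = √(-1610) = I*√1610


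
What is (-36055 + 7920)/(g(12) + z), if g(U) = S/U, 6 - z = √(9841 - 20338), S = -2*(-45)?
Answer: -506430/14239 - 112540*I*√10497/42717 ≈ -35.566 - 269.92*I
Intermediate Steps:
S = 90
z = 6 - I*√10497 (z = 6 - √(9841 - 20338) = 6 - √(-10497) = 6 - I*√10497 ≈ 6.0 - 102.45*I)
g(U) = 90/U
(-36055 + 7920)/(g(12) + z) = (-36055 + 7920)/(90/12 + (6 - I*√10497)) = -28135/(90*(1/12) + (6 - I*√10497)) = -28135/(15/2 + (6 - I*√10497)) = -28135/(27/2 - I*√10497)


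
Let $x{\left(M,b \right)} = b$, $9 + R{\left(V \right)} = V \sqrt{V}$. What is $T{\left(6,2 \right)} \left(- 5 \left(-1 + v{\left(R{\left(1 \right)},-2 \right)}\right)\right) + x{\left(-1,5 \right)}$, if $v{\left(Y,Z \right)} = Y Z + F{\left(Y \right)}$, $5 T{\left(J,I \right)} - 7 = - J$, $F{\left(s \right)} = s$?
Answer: $-2$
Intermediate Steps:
$R{\left(V \right)} = -9 + V^{\frac{3}{2}}$ ($R{\left(V \right)} = -9 + V \sqrt{V} = -9 + V^{\frac{3}{2}}$)
$T{\left(J,I \right)} = \frac{7}{5} - \frac{J}{5}$ ($T{\left(J,I \right)} = \frac{7}{5} + \frac{\left(-1\right) J}{5} = \frac{7}{5} - \frac{J}{5}$)
$v{\left(Y,Z \right)} = Y + Y Z$ ($v{\left(Y,Z \right)} = Y Z + Y = Y + Y Z$)
$T{\left(6,2 \right)} \left(- 5 \left(-1 + v{\left(R{\left(1 \right)},-2 \right)}\right)\right) + x{\left(-1,5 \right)} = \left(\frac{7}{5} - \frac{6}{5}\right) \left(- 5 \left(-1 + \left(-9 + 1^{\frac{3}{2}}\right) \left(1 - 2\right)\right)\right) + 5 = \left(\frac{7}{5} - \frac{6}{5}\right) \left(- 5 \left(-1 + \left(-9 + 1\right) \left(-1\right)\right)\right) + 5 = \frac{\left(-5\right) \left(-1 - -8\right)}{5} + 5 = \frac{\left(-5\right) \left(-1 + 8\right)}{5} + 5 = \frac{\left(-5\right) 7}{5} + 5 = \frac{1}{5} \left(-35\right) + 5 = -7 + 5 = -2$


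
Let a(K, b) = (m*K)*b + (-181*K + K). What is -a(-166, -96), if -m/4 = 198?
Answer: 12591432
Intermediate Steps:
m = -792 (m = -4*198 = -792)
a(K, b) = -180*K - 792*K*b (a(K, b) = (-792*K)*b + (-181*K + K) = -792*K*b - 180*K = -180*K - 792*K*b)
-a(-166, -96) = -36*(-166)*(-5 - 22*(-96)) = -36*(-166)*(-5 + 2112) = -36*(-166)*2107 = -1*(-12591432) = 12591432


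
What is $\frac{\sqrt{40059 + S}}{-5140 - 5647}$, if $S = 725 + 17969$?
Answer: $- \frac{\sqrt{58753}}{10787} \approx -0.022471$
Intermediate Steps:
$S = 18694$
$\frac{\sqrt{40059 + S}}{-5140 - 5647} = \frac{\sqrt{40059 + 18694}}{-5140 - 5647} = \frac{\sqrt{58753}}{-10787} = \sqrt{58753} \left(- \frac{1}{10787}\right) = - \frac{\sqrt{58753}}{10787}$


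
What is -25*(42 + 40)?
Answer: -2050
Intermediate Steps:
-25*(42 + 40) = -25*82 = -2050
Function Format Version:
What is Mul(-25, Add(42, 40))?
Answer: -2050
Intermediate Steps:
Mul(-25, Add(42, 40)) = Mul(-25, 82) = -2050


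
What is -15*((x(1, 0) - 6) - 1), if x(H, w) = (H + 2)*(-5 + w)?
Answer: 330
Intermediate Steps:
x(H, w) = (-5 + w)*(2 + H) (x(H, w) = (2 + H)*(-5 + w) = (-5 + w)*(2 + H))
-15*((x(1, 0) - 6) - 1) = -15*(((-10 - 5*1 + 2*0 + 1*0) - 6) - 1) = -15*(((-10 - 5 + 0 + 0) - 6) - 1) = -15*((-15 - 6) - 1) = -15*(-21 - 1) = -15*(-22) = 330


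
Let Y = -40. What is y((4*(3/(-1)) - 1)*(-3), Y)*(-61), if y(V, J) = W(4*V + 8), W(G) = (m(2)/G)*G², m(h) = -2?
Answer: 20008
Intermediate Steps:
W(G) = -2*G (W(G) = (-2/G)*G² = -2*G)
y(V, J) = -16 - 8*V (y(V, J) = -2*(4*V + 8) = -2*(8 + 4*V) = -16 - 8*V)
y((4*(3/(-1)) - 1)*(-3), Y)*(-61) = (-16 - 8*(4*(3/(-1)) - 1)*(-3))*(-61) = (-16 - 8*(4*(3*(-1)) - 1)*(-3))*(-61) = (-16 - 8*(4*(-3) - 1)*(-3))*(-61) = (-16 - 8*(-12 - 1)*(-3))*(-61) = (-16 - (-104)*(-3))*(-61) = (-16 - 8*39)*(-61) = (-16 - 312)*(-61) = -328*(-61) = 20008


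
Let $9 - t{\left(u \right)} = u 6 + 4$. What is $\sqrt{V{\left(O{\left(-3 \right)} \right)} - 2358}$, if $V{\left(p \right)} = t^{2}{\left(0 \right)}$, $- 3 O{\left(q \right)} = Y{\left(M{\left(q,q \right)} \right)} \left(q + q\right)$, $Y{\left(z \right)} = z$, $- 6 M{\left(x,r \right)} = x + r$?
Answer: $i \sqrt{2333} \approx 48.301 i$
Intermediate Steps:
$M{\left(x,r \right)} = - \frac{r}{6} - \frac{x}{6}$ ($M{\left(x,r \right)} = - \frac{x + r}{6} = - \frac{r + x}{6} = - \frac{r}{6} - \frac{x}{6}$)
$O{\left(q \right)} = \frac{2 q^{2}}{9}$ ($O{\left(q \right)} = - \frac{\left(- \frac{q}{6} - \frac{q}{6}\right) \left(q + q\right)}{3} = - \frac{- \frac{q}{3} \cdot 2 q}{3} = - \frac{\left(- \frac{2}{3}\right) q^{2}}{3} = \frac{2 q^{2}}{9}$)
$t{\left(u \right)} = 5 - 6 u$ ($t{\left(u \right)} = 9 - \left(u 6 + 4\right) = 9 - \left(6 u + 4\right) = 9 - \left(4 + 6 u\right) = 5 - 6 u$)
$V{\left(p \right)} = 25$ ($V{\left(p \right)} = \left(5 - 0\right)^{2} = \left(5 + 0\right)^{2} = 5^{2} = 25$)
$\sqrt{V{\left(O{\left(-3 \right)} \right)} - 2358} = \sqrt{25 - 2358} = \sqrt{-2333} = i \sqrt{2333}$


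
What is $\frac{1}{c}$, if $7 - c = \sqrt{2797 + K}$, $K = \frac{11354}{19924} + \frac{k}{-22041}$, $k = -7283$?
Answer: $- \frac{1537007094}{603582750619} - \frac{3 \sqrt{14988058812166351826}}{603582750619} \approx -0.021789$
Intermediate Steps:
$K = \frac{197680003}{219572442}$ ($K = \frac{11354}{19924} - \frac{7283}{-22041} = 11354 \cdot \frac{1}{19924} - - \frac{7283}{22041} = \frac{5677}{9962} + \frac{7283}{22041} = \frac{197680003}{219572442} \approx 0.9003$)
$c = 7 - \frac{\sqrt{14988058812166351826}}{73190814}$ ($c = 7 - \sqrt{2797 + \frac{197680003}{219572442}} = 7 - \sqrt{\frac{614341800277}{219572442}} = 7 - \frac{\sqrt{14988058812166351826}}{73190814} \approx -45.895$)
$\frac{1}{c} = \frac{1}{7 - \frac{\sqrt{14988058812166351826}}{73190814}}$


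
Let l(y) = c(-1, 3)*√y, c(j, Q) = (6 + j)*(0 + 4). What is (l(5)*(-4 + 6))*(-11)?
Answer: -440*√5 ≈ -983.87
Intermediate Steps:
c(j, Q) = 24 + 4*j (c(j, Q) = (6 + j)*4 = 24 + 4*j)
l(y) = 20*√y (l(y) = (24 + 4*(-1))*√y = (24 - 4)*√y = 20*√y)
(l(5)*(-4 + 6))*(-11) = ((20*√5)*(-4 + 6))*(-11) = ((20*√5)*2)*(-11) = (40*√5)*(-11) = -440*√5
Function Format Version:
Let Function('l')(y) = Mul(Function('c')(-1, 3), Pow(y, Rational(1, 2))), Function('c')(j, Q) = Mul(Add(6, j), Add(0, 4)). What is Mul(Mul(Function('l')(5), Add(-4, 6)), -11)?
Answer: Mul(-440, Pow(5, Rational(1, 2))) ≈ -983.87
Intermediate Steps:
Function('c')(j, Q) = Add(24, Mul(4, j)) (Function('c')(j, Q) = Mul(Add(6, j), 4) = Add(24, Mul(4, j)))
Function('l')(y) = Mul(20, Pow(y, Rational(1, 2))) (Function('l')(y) = Mul(Add(24, Mul(4, -1)), Pow(y, Rational(1, 2))) = Mul(Add(24, -4), Pow(y, Rational(1, 2))) = Mul(20, Pow(y, Rational(1, 2))))
Mul(Mul(Function('l')(5), Add(-4, 6)), -11) = Mul(Mul(Mul(20, Pow(5, Rational(1, 2))), Add(-4, 6)), -11) = Mul(Mul(Mul(20, Pow(5, Rational(1, 2))), 2), -11) = Mul(Mul(40, Pow(5, Rational(1, 2))), -11) = Mul(-440, Pow(5, Rational(1, 2)))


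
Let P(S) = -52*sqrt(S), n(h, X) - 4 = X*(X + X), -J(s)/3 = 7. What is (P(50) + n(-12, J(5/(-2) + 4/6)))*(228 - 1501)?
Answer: -1127878 + 330980*sqrt(2) ≈ -6.5980e+5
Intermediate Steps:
J(s) = -21 (J(s) = -3*7 = -21)
n(h, X) = 4 + 2*X**2 (n(h, X) = 4 + X*(X + X) = 4 + X*(2*X) = 4 + 2*X**2)
(P(50) + n(-12, J(5/(-2) + 4/6)))*(228 - 1501) = (-260*sqrt(2) + (4 + 2*(-21)**2))*(228 - 1501) = (-260*sqrt(2) + (4 + 2*441))*(-1273) = (-260*sqrt(2) + (4 + 882))*(-1273) = (-260*sqrt(2) + 886)*(-1273) = (886 - 260*sqrt(2))*(-1273) = -1127878 + 330980*sqrt(2)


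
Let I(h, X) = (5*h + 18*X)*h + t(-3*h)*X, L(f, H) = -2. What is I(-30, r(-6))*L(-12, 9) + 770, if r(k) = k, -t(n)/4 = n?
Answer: -19030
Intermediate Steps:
t(n) = -4*n
I(h, X) = h*(5*h + 18*X) + 12*X*h (I(h, X) = (5*h + 18*X)*h + (-(-12)*h)*X = h*(5*h + 18*X) + (12*h)*X = h*(5*h + 18*X) + 12*X*h)
I(-30, r(-6))*L(-12, 9) + 770 = (5*(-30)*(-30 + 6*(-6)))*(-2) + 770 = (5*(-30)*(-30 - 36))*(-2) + 770 = (5*(-30)*(-66))*(-2) + 770 = 9900*(-2) + 770 = -19800 + 770 = -19030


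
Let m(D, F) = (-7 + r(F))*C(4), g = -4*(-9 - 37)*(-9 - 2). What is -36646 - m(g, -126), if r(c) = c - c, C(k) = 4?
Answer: -36618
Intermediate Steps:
r(c) = 0
g = -2024 (g = -(-184)*(-11) = -4*506 = -2024)
m(D, F) = -28 (m(D, F) = (-7 + 0)*4 = -7*4 = -28)
-36646 - m(g, -126) = -36646 - 1*(-28) = -36646 + 28 = -36618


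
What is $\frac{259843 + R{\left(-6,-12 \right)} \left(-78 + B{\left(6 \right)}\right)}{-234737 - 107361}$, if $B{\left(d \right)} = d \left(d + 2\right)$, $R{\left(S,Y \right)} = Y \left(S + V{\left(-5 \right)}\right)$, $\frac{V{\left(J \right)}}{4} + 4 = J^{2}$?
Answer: $- \frac{287923}{342098} \approx -0.84164$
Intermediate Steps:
$V{\left(J \right)} = -16 + 4 J^{2}$
$R{\left(S,Y \right)} = Y \left(84 + S\right)$ ($R{\left(S,Y \right)} = Y \left(S - \left(16 - 4 \left(-5\right)^{2}\right)\right) = Y \left(S + \left(-16 + 4 \cdot 25\right)\right) = Y \left(S + \left(-16 + 100\right)\right) = Y \left(S + 84\right) = Y \left(84 + S\right)$)
$B{\left(d \right)} = d \left(2 + d\right)$
$\frac{259843 + R{\left(-6,-12 \right)} \left(-78 + B{\left(6 \right)}\right)}{-234737 - 107361} = \frac{259843 + - 12 \left(84 - 6\right) \left(-78 + 6 \left(2 + 6\right)\right)}{-234737 - 107361} = \frac{259843 + \left(-12\right) 78 \left(-78 + 6 \cdot 8\right)}{-342098} = \left(259843 - 936 \left(-78 + 48\right)\right) \left(- \frac{1}{342098}\right) = \left(259843 - -28080\right) \left(- \frac{1}{342098}\right) = \left(259843 + 28080\right) \left(- \frac{1}{342098}\right) = 287923 \left(- \frac{1}{342098}\right) = - \frac{287923}{342098}$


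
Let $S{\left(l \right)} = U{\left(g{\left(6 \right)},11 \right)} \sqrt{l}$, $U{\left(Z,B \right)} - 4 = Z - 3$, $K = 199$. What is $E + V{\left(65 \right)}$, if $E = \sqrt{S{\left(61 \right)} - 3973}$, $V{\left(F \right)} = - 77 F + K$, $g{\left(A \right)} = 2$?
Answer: $-4806 + i \sqrt{3973 - 3 \sqrt{61}} \approx -4806.0 + 62.846 i$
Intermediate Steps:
$V{\left(F \right)} = 199 - 77 F$ ($V{\left(F \right)} = - 77 F + 199 = 199 - 77 F$)
$U{\left(Z,B \right)} = 1 + Z$ ($U{\left(Z,B \right)} = 4 + \left(Z - 3\right) = 4 + \left(-3 + Z\right) = 1 + Z$)
$S{\left(l \right)} = 3 \sqrt{l}$ ($S{\left(l \right)} = \left(1 + 2\right) \sqrt{l} = 3 \sqrt{l}$)
$E = \sqrt{-3973 + 3 \sqrt{61}}$ ($E = \sqrt{3 \sqrt{61} - 3973} = \sqrt{-3973 + 3 \sqrt{61}} \approx 62.846 i$)
$E + V{\left(65 \right)} = \sqrt{-3973 + 3 \sqrt{61}} + \left(199 - 5005\right) = \sqrt{-3973 + 3 \sqrt{61}} - 4806 = -4806 + \sqrt{-3973 + 3 \sqrt{61}}$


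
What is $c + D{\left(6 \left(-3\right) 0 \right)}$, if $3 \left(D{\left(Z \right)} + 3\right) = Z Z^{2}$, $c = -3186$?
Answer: $-3189$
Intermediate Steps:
$D{\left(Z \right)} = -3 + \frac{Z^{3}}{3}$ ($D{\left(Z \right)} = -3 + \frac{Z Z^{2}}{3} = -3 + \frac{Z^{3}}{3}$)
$c + D{\left(6 \left(-3\right) 0 \right)} = -3186 - \left(3 - \frac{\left(6 \left(-3\right) 0\right)^{3}}{3}\right) = -3186 - \left(3 - \frac{\left(\left(-18\right) 0\right)^{3}}{3}\right) = -3186 - \left(3 - \frac{0^{3}}{3}\right) = -3186 + \left(-3 + \frac{1}{3} \cdot 0\right) = -3186 + \left(-3 + 0\right) = -3186 - 3 = -3189$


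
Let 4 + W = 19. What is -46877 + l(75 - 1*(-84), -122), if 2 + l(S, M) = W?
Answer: -46864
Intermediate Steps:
W = 15 (W = -4 + 19 = 15)
l(S, M) = 13 (l(S, M) = -2 + 15 = 13)
-46877 + l(75 - 1*(-84), -122) = -46877 + 13 = -46864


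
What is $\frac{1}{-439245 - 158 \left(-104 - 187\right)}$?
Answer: $- \frac{1}{393267} \approx -2.5428 \cdot 10^{-6}$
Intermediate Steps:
$\frac{1}{-439245 - 158 \left(-104 - 187\right)} = \frac{1}{-439245 - -45978} = \frac{1}{-439245 + 45978} = \frac{1}{-393267} = - \frac{1}{393267}$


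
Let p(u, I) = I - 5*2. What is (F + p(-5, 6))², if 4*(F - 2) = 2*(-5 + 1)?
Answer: 16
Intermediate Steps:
p(u, I) = -10 + I (p(u, I) = I - 10 = -10 + I)
F = 0 (F = 2 + (2*(-5 + 1))/4 = 2 + (2*(-4))/4 = 2 + (¼)*(-8) = 2 - 2 = 0)
(F + p(-5, 6))² = (0 + (-10 + 6))² = (0 - 4)² = (-4)² = 16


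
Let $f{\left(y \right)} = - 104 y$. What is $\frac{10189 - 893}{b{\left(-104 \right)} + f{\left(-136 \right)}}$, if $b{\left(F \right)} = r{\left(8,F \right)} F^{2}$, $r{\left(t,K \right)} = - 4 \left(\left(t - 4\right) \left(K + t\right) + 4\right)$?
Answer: $\frac{581}{1028404} \approx 0.00056495$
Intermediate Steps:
$r{\left(t,K \right)} = -16 - 4 \left(-4 + t\right) \left(K + t\right)$ ($r{\left(t,K \right)} = - 4 \left(\left(-4 + t\right) \left(K + t\right) + 4\right) = - 4 \left(4 + \left(-4 + t\right) \left(K + t\right)\right) = -16 - 4 \left(-4 + t\right) \left(K + t\right)$)
$b{\left(F \right)} = F^{2} \left(-144 - 16 F\right)$ ($b{\left(F \right)} = \left(-16 - 4 \cdot 8^{2} + 16 F + 16 \cdot 8 - 4 F 8\right) F^{2} = \left(-16 - 256 + 16 F + 128 - 32 F\right) F^{2} = \left(-144 - 16 F\right) F^{2} = F^{2} \left(-144 - 16 F\right)$)
$\frac{10189 - 893}{b{\left(-104 \right)} + f{\left(-136 \right)}} = \frac{10189 - 893}{16 \left(-104\right)^{2} \left(-9 - -104\right) - -14144} = \frac{9296}{16 \cdot 10816 \left(-9 + 104\right) + 14144} = \frac{9296}{16 \cdot 10816 \cdot 95 + 14144} = \frac{9296}{16440320 + 14144} = \frac{9296}{16454464} = 9296 \cdot \frac{1}{16454464} = \frac{581}{1028404}$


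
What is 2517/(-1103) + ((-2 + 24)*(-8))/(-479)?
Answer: -1011515/528337 ≈ -1.9145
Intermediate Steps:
2517/(-1103) + ((-2 + 24)*(-8))/(-479) = 2517*(-1/1103) + (22*(-8))*(-1/479) = -2517/1103 - 176*(-1/479) = -2517/1103 + 176/479 = -1011515/528337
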